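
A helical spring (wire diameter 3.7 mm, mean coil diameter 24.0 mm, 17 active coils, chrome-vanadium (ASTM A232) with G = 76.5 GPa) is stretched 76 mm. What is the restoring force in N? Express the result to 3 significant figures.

580 N

k = Gd⁴/(8D³N_a) = (76.5×10³)(3.7⁴)/(8·24.0³·17) = 7.626 N/mm
F = k·δ = 7.626 × 76 = 579.57 N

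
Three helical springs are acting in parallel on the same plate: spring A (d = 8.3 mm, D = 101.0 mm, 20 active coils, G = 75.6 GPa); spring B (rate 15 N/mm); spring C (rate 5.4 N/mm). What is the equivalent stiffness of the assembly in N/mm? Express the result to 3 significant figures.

k_A = Gd⁴/(8D³N_a) = (75.6×10³)(8.3⁴)/(8·101.0³·20) = 2.1765 N/mm
Parallel: k_eq = 2.1765 + 15 + 5.4 = 22.576 N/mm

22.6 N/mm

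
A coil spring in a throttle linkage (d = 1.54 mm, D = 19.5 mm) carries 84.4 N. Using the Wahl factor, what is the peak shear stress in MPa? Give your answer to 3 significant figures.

Spring index C = D/d = 19.5/1.54 = 12.6623
K_W = (4C−1)/(4C−4) + 0.615/C = 49.649/46.649 + 0.0486 = 1.1129
τ₀ = 8FD/(πd³) = 8·84.4·19.5/(π·1.54³) = 13166.4/11.474 = 1147.5 MPa
τ_max = K·τ₀ = 1.1129 × 1147.5 = 1277 MPa

1280 MPa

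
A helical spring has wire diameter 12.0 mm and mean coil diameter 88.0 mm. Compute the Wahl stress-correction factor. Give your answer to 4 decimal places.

C = D/d = 88.0/12.0 = 7.3333
K_W = (4C−1)/(4C−4) + 0.615/C = 28.333/25.333 + 0.0839 = 1.2023

1.2023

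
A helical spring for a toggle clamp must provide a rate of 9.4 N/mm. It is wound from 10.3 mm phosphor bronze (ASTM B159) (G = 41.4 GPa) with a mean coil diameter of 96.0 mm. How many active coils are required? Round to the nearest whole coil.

N_a = Gd⁴/(8D³k) = (41.4×10³ × 10.3⁴)/(8 × 96.0³ × 9.4)
    = 4.65961e+08 / 6.65321e+07 = 7.004 → 7 coils

7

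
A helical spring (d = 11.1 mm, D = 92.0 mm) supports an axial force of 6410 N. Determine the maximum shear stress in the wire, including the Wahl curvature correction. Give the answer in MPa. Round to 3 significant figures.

1290 MPa

Spring index C = D/d = 92.0/11.1 = 8.2883
K_W = (4C−1)/(4C−4) + 0.615/C = 32.153/29.153 + 0.0742 = 1.1771
τ₀ = 8FD/(πd³) = 8·6410·92.0/(π·11.1³) = 4.71776e+06/4296.5 = 1098 MPa
τ_max = K·τ₀ = 1.1771 × 1098 = 1292.5 MPa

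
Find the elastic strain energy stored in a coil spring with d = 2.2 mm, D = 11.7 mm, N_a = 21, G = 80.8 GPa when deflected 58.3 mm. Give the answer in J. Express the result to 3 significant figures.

12.0 J

k = Gd⁴/(8D³N_a) = (80.8×10³)(2.2⁴)/(8·11.7³·21) = 7.0345 N/mm
U = ½kδ² = 0.5 × 7.0345 × 58.3² = 11955 N·mm = 11.955 J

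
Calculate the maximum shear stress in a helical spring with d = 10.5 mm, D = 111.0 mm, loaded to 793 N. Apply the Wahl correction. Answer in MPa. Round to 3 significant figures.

220 MPa

Spring index C = D/d = 111.0/10.5 = 10.5714
K_W = (4C−1)/(4C−4) + 0.615/C = 41.286/38.286 + 0.0582 = 1.1365
τ₀ = 8FD/(πd³) = 8·793·111.0/(π·10.5³) = 704184/3636.8 = 193.63 MPa
τ_max = K·τ₀ = 1.1365 × 193.63 = 220.06 MPa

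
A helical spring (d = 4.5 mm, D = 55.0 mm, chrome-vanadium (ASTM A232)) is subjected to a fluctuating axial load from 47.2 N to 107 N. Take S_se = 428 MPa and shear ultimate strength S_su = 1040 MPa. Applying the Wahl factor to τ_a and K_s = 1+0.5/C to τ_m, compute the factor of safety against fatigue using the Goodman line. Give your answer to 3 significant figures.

C = D/d = 55.0/4.5 = 12.2222; K_W = (4C−1)/(4C−4)+0.615/C = 1.1171; K_s = 1+0.5/C = 1.0409
F_a = (F_max−F_min)/2 = 29.9 N; F_m = (F_max+F_min)/2 = 77.1 N
τ_a = K_W·8F_aD/(πd³) = 1.1171 × 45.955 = 51.339 MPa
τ_m = K_s·8F_mD/(πd³) = 1.0409 × 118.5 = 123.35 MPa
Goodman: 1/n_f = τ_a/S_se + τ_m/S_su = 51.339/428 + 123.35/1040 = 0.11995 + 0.11860 = 0.23856
n_f = 1/0.23856 = 4.192

4.19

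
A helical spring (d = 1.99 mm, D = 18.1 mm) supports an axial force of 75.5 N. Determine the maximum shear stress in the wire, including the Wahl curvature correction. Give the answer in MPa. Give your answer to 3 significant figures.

512 MPa

Spring index C = D/d = 18.1/1.99 = 9.0955
K_W = (4C−1)/(4C−4) + 0.615/C = 35.382/32.382 + 0.0676 = 1.1603
τ₀ = 8FD/(πd³) = 8·75.5·18.1/(π·1.99³) = 10932.4/24.758 = 441.58 MPa
τ_max = K·τ₀ = 1.1603 × 441.58 = 512.34 MPa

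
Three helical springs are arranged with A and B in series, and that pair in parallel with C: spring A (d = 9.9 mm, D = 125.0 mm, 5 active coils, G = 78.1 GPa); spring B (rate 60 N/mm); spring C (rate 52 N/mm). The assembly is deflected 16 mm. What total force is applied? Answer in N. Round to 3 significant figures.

964 N

k_A = Gd⁴/(8D³N_a) = (78.1×10³)(9.9⁴)/(8·125.0³·5) = 9.6029 N/mm
Springs A,B series: k_AB = 1/(1/9.6029+1/60) = 8.278 N/mm; parallel with C: k_eq = 8.278+52 = 60.278 N/mm
F = k_eq·δ = 60.278·16 = 964.45 N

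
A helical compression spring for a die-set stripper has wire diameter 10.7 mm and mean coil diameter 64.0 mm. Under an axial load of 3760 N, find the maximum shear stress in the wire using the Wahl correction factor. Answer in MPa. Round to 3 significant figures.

Spring index C = D/d = 64.0/10.7 = 5.9813
K_W = (4C−1)/(4C−4) + 0.615/C = 22.925/19.925 + 0.1028 = 1.2534
τ₀ = 8FD/(πd³) = 8·3760·64.0/(π·10.7³) = 1.92512e+06/3848.6 = 500.21 MPa
τ_max = K·τ₀ = 1.2534 × 500.21 = 626.96 MPa

627 MPa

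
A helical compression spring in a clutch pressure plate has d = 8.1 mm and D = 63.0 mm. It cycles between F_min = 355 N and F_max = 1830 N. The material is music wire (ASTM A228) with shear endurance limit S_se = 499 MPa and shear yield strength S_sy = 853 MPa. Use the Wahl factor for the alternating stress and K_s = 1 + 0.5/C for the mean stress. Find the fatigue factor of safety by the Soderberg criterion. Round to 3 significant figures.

1.06

C = D/d = 63.0/8.1 = 7.7778; K_W = (4C−1)/(4C−4)+0.615/C = 1.1897; K_s = 1+0.5/C = 1.0643
F_a = (F_max−F_min)/2 = 737.5 N; F_m = (F_max+F_min)/2 = 1092.5 N
τ_a = K_W·8F_aD/(πd³) = 1.1897 × 222.63 = 264.87 MPa
τ_m = K_s·8F_mD/(πd³) = 1.0643 × 329.8 = 351 MPa
Soderberg: 1/n_f = τ_a/S_se + τ_m/S_sy = 264.87/499 + 351/853 = 0.53080 + 0.41149 = 0.94229
n_f = 1/0.94229 = 1.061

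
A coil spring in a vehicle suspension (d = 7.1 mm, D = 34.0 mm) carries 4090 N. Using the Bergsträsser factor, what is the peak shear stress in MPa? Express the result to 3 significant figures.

1300 MPa

Spring index C = D/d = 34.0/7.1 = 4.7887
K_B = (4C+2)/(4C−3) = 21.155/16.155 = 1.3095
τ₀ = 8FD/(πd³) = 8·4090·34.0/(π·7.1³) = 1.11248e+06/1124.4 = 989.39 MPa
τ_max = K·τ₀ = 1.3095 × 989.39 = 1295.6 MPa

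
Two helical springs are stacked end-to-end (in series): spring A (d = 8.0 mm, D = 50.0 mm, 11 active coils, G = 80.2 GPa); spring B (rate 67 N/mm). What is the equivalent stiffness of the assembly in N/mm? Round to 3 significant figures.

k_A = Gd⁴/(8D³N_a) = (80.2×10³)(8.0⁴)/(8·50.0³·11) = 29.864 N/mm
Series: 1/k_eq = 1/29.864 + 1/67 = 0.048411; k_eq = 20.656 N/mm

20.7 N/mm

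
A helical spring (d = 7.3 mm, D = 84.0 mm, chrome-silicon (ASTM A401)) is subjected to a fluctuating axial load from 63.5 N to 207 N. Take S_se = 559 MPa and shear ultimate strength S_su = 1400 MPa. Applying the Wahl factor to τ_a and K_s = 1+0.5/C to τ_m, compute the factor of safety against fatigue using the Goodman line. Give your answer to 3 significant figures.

C = D/d = 84.0/7.3 = 11.5068; K_W = (4C−1)/(4C−4)+0.615/C = 1.1248; K_s = 1+0.5/C = 1.0435
F_a = (F_max−F_min)/2 = 71.75 N; F_m = (F_max+F_min)/2 = 135.25 N
τ_a = K_W·8F_aD/(πd³) = 1.1248 × 39.452 = 44.377 MPa
τ_m = K_s·8F_mD/(πd³) = 1.0435 × 74.368 = 77.6 MPa
Goodman: 1/n_f = τ_a/S_se + τ_m/S_su = 44.377/559 + 77.6/1400 = 0.07939 + 0.05543 = 0.13482
n_f = 1/0.13482 = 7.418

7.42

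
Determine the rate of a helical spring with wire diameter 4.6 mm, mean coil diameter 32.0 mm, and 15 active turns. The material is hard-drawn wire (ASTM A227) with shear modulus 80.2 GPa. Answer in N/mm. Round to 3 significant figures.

k = Gd⁴/(8D³N_a) = (80.2×10³ × 4.6⁴) / (8 × 32.0³ × 15)
  = 3.59092e+07 / 3.93216e+06 = 9.1322 N/mm

9.13 N/mm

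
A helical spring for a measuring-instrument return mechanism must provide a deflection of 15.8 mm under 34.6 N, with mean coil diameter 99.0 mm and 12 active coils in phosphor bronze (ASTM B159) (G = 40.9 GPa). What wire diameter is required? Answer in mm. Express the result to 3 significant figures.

8.40 mm

Required rate k = F/δ = 34.6/15.8 = 2.1899 N/mm
d = (8D³N_a·k / G)^(1/4) = (8·99.0³·12·2.1899 / (40.9×10³))^0.25
  = (4987.4)^0.25 = 8.4037 mm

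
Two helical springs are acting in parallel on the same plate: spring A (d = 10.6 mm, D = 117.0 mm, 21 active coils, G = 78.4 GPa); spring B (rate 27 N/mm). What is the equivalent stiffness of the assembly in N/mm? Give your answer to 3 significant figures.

30.7 N/mm

k_A = Gd⁴/(8D³N_a) = (78.4×10³)(10.6⁴)/(8·117.0³·21) = 3.6785 N/mm
Parallel: k_eq = 3.6785 + 27 = 30.679 N/mm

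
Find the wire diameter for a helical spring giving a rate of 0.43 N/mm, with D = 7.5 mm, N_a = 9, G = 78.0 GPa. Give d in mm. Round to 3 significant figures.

0.640 mm

d = (8D³N_a·k / G)^(1/4) = (8·7.5³·9·0.43 / (78.0×10³))^0.25
  = (0.16745)^0.25 = 0.6397 mm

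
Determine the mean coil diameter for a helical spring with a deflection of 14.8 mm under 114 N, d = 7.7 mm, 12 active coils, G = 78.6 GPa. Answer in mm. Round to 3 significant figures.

Required rate k = F/δ = 114/14.8 = 7.7027 N/mm
D = (Gd⁴/(8N_a·k))^(1/3) = (78.6×10³·7.7⁴/(8·12·7.7027))^(1/3)
  = (373655)^(1/3) = 72.0262 mm

72.0 mm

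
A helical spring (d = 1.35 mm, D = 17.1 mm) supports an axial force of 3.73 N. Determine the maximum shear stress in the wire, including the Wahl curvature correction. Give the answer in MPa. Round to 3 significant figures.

Spring index C = D/d = 17.1/1.35 = 12.6667
K_W = (4C−1)/(4C−4) + 0.615/C = 49.667/46.667 + 0.0486 = 1.1128
τ₀ = 8FD/(πd³) = 8·3.73·17.1/(π·1.35³) = 510.264/7.7295 = 66.015 MPa
τ_max = K·τ₀ = 1.1128 × 66.015 = 73.464 MPa

73.5 MPa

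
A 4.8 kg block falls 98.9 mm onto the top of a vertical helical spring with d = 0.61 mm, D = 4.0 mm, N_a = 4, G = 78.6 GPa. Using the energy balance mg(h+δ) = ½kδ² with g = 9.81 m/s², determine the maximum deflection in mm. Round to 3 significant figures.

k = Gd⁴/(8D³N_a) = (78.6×10³)(0.61⁴)/(8·4.0³·4) = 5.3139 N/mm
W = mg = 4.8 × 9.81 = 47.088 N
½kδ² − Wδ − Wh = 0 → δ = (W + √(W² + 2kWh))/k
δ = (47.088 + √(2217.3 + 49493.5))/5.3139 = (47.088 + 227.4)/5.3139 = 51.655 mm

51.7 mm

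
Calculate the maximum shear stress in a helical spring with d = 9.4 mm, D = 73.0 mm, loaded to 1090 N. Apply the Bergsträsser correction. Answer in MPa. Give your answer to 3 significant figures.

Spring index C = D/d = 73.0/9.4 = 7.7660
K_B = (4C+2)/(4C−3) = 33.064/28.064 = 1.1782
τ₀ = 8FD/(πd³) = 8·1090·73.0/(π·9.4³) = 636560/2609.4 = 243.95 MPa
τ_max = K·τ₀ = 1.1782 × 243.95 = 287.42 MPa

287 MPa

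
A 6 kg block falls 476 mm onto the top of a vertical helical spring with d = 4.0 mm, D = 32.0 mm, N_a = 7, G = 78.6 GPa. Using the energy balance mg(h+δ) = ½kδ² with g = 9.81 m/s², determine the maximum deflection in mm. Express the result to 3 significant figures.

k = Gd⁴/(8D³N_a) = (78.6×10³)(4.0⁴)/(8·32.0³·7) = 10.965 N/mm
W = mg = 6 × 9.81 = 58.86 N
½kδ² − Wδ − Wh = 0 → δ = (W + √(W² + 2kWh))/k
δ = (58.86 + √(3464.5 + 614443))/10.965 = (58.86 + 786.07)/10.965 = 77.054 mm

77.1 mm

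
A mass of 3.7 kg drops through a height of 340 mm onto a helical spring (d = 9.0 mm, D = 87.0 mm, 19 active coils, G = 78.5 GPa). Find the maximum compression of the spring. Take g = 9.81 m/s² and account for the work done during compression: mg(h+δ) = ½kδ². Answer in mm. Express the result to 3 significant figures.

76.7 mm

k = Gd⁴/(8D³N_a) = (78.5×10³)(9.0⁴)/(8·87.0³·19) = 5.1456 N/mm
W = mg = 3.7 × 9.81 = 36.297 N
½kδ² − Wδ − Wh = 0 → δ = (W + √(W² + 2kWh))/k
δ = (36.297 + √(1317.5 + 127004))/5.1456 = (36.297 + 358.22)/5.1456 = 76.67 mm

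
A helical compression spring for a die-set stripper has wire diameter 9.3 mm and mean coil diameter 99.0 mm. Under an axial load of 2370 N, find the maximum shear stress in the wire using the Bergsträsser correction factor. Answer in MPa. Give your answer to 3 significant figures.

837 MPa

Spring index C = D/d = 99.0/9.3 = 10.6452
K_B = (4C+2)/(4C−3) = 44.581/39.581 = 1.1263
τ₀ = 8FD/(πd³) = 8·2370·99.0/(π·9.3³) = 1.87704e+06/2527 = 742.8 MPa
τ_max = K·τ₀ = 1.1263 × 742.8 = 836.64 MPa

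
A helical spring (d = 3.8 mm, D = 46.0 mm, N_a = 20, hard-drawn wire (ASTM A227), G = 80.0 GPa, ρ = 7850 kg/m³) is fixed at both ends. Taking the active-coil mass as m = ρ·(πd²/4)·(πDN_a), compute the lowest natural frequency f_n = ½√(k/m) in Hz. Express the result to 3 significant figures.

k = Gd⁴/(8D³N_a) = (80.0×10³)(3.8⁴)/(8·46.0³·20) = 1.0711 N/mm = 1071.1 N/m
Wire length L = πDN_a = π·46.0·20 = 2890.3 mm
m = ρ·(πd²/4)·L = 7850 × 11.341×10⁻⁶ m² × 2.8903 m = 0.25731 kg
f_n = ½√(k/m) = 0.5·√(1071.1/0.25731) = 0.5·√(4162.6) = 32.259 Hz

32.3 Hz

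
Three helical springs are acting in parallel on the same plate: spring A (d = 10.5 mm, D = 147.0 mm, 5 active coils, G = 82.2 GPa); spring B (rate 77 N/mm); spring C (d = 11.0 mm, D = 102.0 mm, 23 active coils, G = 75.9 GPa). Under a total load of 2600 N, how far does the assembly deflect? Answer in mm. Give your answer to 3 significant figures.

28.7 mm

k_A = Gd⁴/(8D³N_a) = (82.2×10³)(10.5⁴)/(8·147.0³·5) = 7.8635 N/mm
k_C = Gd⁴/(8D³N_a) = (75.9×10³)(11.0⁴)/(8·102.0³·23) = 5.6911 N/mm
Parallel: k_eq = 7.8635 + 77 + 5.6911 = 90.555 N/mm
δ = F/k_eq = 2600/90.555 = 28.712 mm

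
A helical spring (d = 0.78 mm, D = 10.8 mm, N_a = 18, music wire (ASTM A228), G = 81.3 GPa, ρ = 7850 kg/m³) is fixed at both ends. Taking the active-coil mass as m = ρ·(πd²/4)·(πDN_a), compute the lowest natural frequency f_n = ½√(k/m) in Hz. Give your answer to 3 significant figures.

135 Hz

k = Gd⁴/(8D³N_a) = (81.3×10³)(0.78⁴)/(8·10.8³·18) = 0.1659 N/mm = 165.9 N/m
Wire length L = πDN_a = π·10.8·18 = 610.73 mm
m = ρ·(πd²/4)·L = 7850 × 0.47784×10⁻⁶ m² × 0.61073 m = 0.0022908 kg
f_n = ½√(k/m) = 0.5·√(165.9/0.0022908) = 0.5·√(72417) = 134.55 Hz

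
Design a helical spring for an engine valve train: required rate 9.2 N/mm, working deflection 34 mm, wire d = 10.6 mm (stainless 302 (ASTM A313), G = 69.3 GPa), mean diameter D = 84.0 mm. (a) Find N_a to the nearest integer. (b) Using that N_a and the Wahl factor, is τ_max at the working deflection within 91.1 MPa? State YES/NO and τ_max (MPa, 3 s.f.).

(a) 20 coils; (b) YES, τ_max = 66.8 MPa

N_a = Gd⁴/(8D³k) = (69.3×10³)(10.6⁴)/(8·84.0³·9.2) = 20.06 → N_a = 20
Actual rate k = Gd⁴/(8D³·20) = 9.2257 N/mm
Working load F = kδ = 9.2257·34 = 313.67 N
C = 84.0/10.6 = 7.9245; K_W = (4C−1)/(4C−4)+0.615/C = 1.1859
τ_max = K_W·8FD/(πd³) = 1.1859·56.335 = 66.809 MPa
τ_max ≤ 91.1 MPa → acceptable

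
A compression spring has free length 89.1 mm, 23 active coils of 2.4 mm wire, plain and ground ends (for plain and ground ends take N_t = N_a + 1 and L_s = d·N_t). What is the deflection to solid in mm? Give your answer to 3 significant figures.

31.5 mm

N_t = 24; L_s = 2.4·24 = 57.6 mm
δ_solid = L₀ − L_s = 89.1 − 57.6 = 31.5 mm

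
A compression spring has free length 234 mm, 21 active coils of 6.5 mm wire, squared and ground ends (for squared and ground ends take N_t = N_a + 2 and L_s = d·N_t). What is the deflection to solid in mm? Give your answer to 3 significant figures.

N_t = 23; L_s = 6.5·23 = 149.5 mm
δ_solid = L₀ − L_s = 234 − 149.5 = 84.5 mm

84.5 mm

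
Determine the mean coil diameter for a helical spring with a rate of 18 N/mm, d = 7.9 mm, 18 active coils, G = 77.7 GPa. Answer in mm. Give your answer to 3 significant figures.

D = (Gd⁴/(8N_a·k))^(1/3) = (77.7×10³·7.9⁴/(8·18·18))^(1/3)
  = (116760)^(1/3) = 48.8763 mm

48.9 mm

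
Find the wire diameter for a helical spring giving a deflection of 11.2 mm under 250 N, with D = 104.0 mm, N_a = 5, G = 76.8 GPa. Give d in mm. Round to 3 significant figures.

10.7 mm

Required rate k = F/δ = 250/11.2 = 22.321 N/mm
d = (8D³N_a·k / G)^(1/4) = (8·104.0³·5·22.321 / (76.8×10³))^0.25
  = (13077)^0.25 = 10.6938 mm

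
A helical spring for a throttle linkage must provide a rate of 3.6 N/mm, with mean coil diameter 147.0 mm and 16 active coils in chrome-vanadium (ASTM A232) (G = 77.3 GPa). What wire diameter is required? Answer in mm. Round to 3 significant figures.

11.7 mm

d = (8D³N_a·k / G)^(1/4) = (8·147.0³·16·3.6 / (77.3×10³))^0.25
  = (18936)^0.25 = 11.7306 mm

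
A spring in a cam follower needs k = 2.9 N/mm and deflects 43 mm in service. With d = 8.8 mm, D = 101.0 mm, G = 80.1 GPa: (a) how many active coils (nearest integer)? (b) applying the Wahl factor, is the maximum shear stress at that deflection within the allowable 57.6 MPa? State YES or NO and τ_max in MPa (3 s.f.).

N_a = Gd⁴/(8D³k) = (80.1×10³)(8.8⁴)/(8·101.0³·2.9) = 20.1 → N_a = 20
Actual rate k = Gd⁴/(8D³·20) = 2.9139 N/mm
Working load F = kδ = 2.9139·43 = 125.3 N
C = 101.0/8.8 = 11.4773; K_W = (4C−1)/(4C−4)+0.615/C = 1.1252
τ_max = K_W·8FD/(πd³) = 1.1252·47.289 = 53.208 MPa
τ_max ≤ 57.6 MPa → acceptable

(a) 20 coils; (b) YES, τ_max = 53.2 MPa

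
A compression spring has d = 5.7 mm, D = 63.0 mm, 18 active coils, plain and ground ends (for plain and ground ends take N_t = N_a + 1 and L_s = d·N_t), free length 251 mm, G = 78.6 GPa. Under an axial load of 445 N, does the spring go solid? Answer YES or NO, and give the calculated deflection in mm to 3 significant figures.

k = Gd⁴/(8D³N_a) = (78.6×10³)(5.7⁴)/(8·63.0³·18) = 2.3043 N/mm
N_t = 19; L_s = 5.7·19 = 108.3 mm; δ_solid = L₀ − L_s = 251 − 108.3 = 142.7 mm
δ = F/k = 445/2.3043 = 193.12 mm
δ ≥ δ_solid → spring goes solid

YES, δ = 193 mm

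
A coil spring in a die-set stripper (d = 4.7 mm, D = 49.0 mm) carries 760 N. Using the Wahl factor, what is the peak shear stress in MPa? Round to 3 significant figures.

1040 MPa

Spring index C = D/d = 49.0/4.7 = 10.4255
K_W = (4C−1)/(4C−4) + 0.615/C = 40.702/37.702 + 0.0590 = 1.1386
τ₀ = 8FD/(πd³) = 8·760·49.0/(π·4.7³) = 297920/326.17 = 913.39 MPa
τ_max = K·τ₀ = 1.1386 × 913.39 = 1040 MPa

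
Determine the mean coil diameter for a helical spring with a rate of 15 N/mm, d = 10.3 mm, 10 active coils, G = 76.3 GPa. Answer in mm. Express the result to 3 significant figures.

D = (Gd⁴/(8N_a·k))^(1/3) = (76.3×10³·10.3⁴/(8·10·15))^(1/3)
  = (715636)^(1/3) = 89.4466 mm

89.4 mm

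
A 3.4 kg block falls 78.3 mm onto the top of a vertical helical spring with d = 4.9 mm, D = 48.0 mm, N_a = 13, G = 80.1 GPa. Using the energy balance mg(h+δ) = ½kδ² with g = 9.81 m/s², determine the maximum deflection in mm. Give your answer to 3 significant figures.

k = Gd⁴/(8D³N_a) = (80.1×10³)(4.9⁴)/(8·48.0³·13) = 4.0148 N/mm
W = mg = 3.4 × 9.81 = 33.354 N
½kδ² − Wδ − Wh = 0 → δ = (W + √(W² + 2kWh))/k
δ = (33.354 + √(1112.5 + 20970.1))/4.0148 = (33.354 + 148.6)/4.0148 = 45.322 mm

45.3 mm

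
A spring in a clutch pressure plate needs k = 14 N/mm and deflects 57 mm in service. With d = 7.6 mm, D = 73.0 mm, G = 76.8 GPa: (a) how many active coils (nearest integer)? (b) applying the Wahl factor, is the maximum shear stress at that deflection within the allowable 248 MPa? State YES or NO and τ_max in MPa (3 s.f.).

(a) 6 coils; (b) NO, τ_max = 381 MPa

N_a = Gd⁴/(8D³k) = (76.8×10³)(7.6⁴)/(8·73.0³·14) = 5.881 → N_a = 6
Actual rate k = Gd⁴/(8D³·6) = 13.722 N/mm
Working load F = kδ = 13.722·57 = 782.13 N
C = 73.0/7.6 = 9.6053; K_W = (4C−1)/(4C−4)+0.615/C = 1.1512
τ_max = K_W·8FD/(πd³) = 1.1512·331.21 = 381.28 MPa
τ_max > 248 MPa → exceeds allowable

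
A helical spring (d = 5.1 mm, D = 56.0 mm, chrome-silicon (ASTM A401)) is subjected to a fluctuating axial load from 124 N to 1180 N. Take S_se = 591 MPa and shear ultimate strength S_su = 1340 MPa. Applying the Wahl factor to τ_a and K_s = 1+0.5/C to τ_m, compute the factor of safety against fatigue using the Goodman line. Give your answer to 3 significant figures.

C = D/d = 56.0/5.1 = 10.9804; K_W = (4C−1)/(4C−4)+0.615/C = 1.1312; K_s = 1+0.5/C = 1.0455
F_a = (F_max−F_min)/2 = 528 N; F_m = (F_max+F_min)/2 = 652 N
τ_a = K_W·8F_aD/(πd³) = 1.1312 × 567.61 = 642.06 MPa
τ_m = K_s·8F_mD/(πd³) = 1.0455 × 700.91 = 732.83 MPa
Goodman: 1/n_f = τ_a/S_se + τ_m/S_su = 642.06/591 + 732.83/1340 = 1.08639 + 0.54689 = 1.6333
n_f = 1/1.6333 = 0.6123

0.612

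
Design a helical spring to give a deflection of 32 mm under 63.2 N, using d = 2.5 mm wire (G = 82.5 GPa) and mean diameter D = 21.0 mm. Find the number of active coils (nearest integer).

22

Required rate k = F/δ = 63.2/32 = 1.975 N/mm
N_a = Gd⁴/(8D³k) = (82.5×10³ × 2.5⁴)/(8 × 21.0³ × 1.975)
    = 3.22266e+06 / 146324 = 22.02 → 22 coils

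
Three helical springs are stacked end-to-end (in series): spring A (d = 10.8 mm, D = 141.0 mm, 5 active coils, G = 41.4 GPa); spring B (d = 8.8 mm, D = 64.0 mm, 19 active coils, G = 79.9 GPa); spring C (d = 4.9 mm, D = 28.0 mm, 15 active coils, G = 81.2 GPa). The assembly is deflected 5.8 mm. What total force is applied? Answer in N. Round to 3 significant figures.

17.1 N

k_A = Gd⁴/(8D³N_a) = (41.4×10³)(10.8⁴)/(8·141.0³·5) = 5.0232 N/mm
k_B = Gd⁴/(8D³N_a) = (79.9×10³)(8.8⁴)/(8·64.0³·19) = 12.025 N/mm
k_C = Gd⁴/(8D³N_a) = (81.2×10³)(4.9⁴)/(8·28.0³·15) = 17.77 N/mm
Series: 1/k_eq = 1/5.0232 + 1/12.025 + 1/17.77 = 0.33851; k_eq = 2.9541 N/mm
F = k_eq·δ = 2.9541·5.8 = 17.134 N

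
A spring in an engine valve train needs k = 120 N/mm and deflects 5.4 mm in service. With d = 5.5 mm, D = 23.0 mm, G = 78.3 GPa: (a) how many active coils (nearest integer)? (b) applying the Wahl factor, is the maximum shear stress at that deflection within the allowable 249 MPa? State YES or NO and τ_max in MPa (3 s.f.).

N_a = Gd⁴/(8D³k) = (78.3×10³)(5.5⁴)/(8·23.0³·120) = 6.134 → N_a = 6
Actual rate k = Gd⁴/(8D³·6) = 122.68 N/mm
Working load F = kδ = 122.68·5.4 = 662.49 N
C = 23.0/5.5 = 4.1818; K_W = (4C−1)/(4C−4)+0.615/C = 1.3828
τ_max = K_W·8FD/(πd³) = 1.3828·233.22 = 322.49 MPa
τ_max > 249 MPa → exceeds allowable

(a) 6 coils; (b) NO, τ_max = 322 MPa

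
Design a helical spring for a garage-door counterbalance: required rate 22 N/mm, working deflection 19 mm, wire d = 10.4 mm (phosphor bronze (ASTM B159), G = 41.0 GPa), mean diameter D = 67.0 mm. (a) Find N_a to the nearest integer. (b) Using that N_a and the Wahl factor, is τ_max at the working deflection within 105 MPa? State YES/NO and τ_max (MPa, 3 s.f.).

(a) 9 coils; (b) YES, τ_max = 78.7 MPa

N_a = Gd⁴/(8D³k) = (41.0×10³)(10.4⁴)/(8·67.0³·22) = 9.061 → N_a = 9
Actual rate k = Gd⁴/(8D³·9) = 22.149 N/mm
Working load F = kδ = 22.149·19 = 420.84 N
C = 67.0/10.4 = 6.4423; K_W = (4C−1)/(4C−4)+0.615/C = 1.2333
τ_max = K_W·8FD/(πd³) = 1.2333·63.831 = 78.72 MPa
τ_max ≤ 105 MPa → acceptable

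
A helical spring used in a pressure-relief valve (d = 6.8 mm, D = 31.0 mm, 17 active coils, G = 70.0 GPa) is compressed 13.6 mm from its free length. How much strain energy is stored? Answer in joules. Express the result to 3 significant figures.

3.42 J

k = Gd⁴/(8D³N_a) = (70.0×10³)(6.8⁴)/(8·31.0³·17) = 36.941 N/mm
U = ½kδ² = 0.5 × 36.941 × 13.6² = 3416.3 N·mm = 3.4163 J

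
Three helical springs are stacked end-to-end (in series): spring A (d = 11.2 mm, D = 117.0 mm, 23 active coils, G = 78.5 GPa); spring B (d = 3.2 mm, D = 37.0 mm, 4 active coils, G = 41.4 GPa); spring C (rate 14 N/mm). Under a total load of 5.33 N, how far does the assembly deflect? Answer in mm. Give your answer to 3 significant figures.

k_A = Gd⁴/(8D³N_a) = (78.5×10³)(11.2⁴)/(8·117.0³·23) = 4.1915 N/mm
k_B = Gd⁴/(8D³N_a) = (41.4×10³)(3.2⁴)/(8·37.0³·4) = 2.6782 N/mm
Series: 1/k_eq = 1/4.1915 + 1/2.6782 + 1/14 = 0.68339; k_eq = 1.4633 N/mm
δ = F/k_eq = 5.33/1.4633 = 3.6425 mm

3.64 mm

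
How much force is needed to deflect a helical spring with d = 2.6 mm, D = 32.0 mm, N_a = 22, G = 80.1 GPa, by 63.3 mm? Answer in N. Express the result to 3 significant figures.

40.2 N

k = Gd⁴/(8D³N_a) = (80.1×10³)(2.6⁴)/(8·32.0³·22) = 0.63469 N/mm
F = k·δ = 0.63469 × 63.3 = 40.176 N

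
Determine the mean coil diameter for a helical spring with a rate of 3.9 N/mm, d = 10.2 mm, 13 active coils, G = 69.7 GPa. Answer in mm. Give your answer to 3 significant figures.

123 mm

D = (Gd⁴/(8N_a·k))^(1/3) = (69.7×10³·10.2⁴/(8·13·3.9))^(1/3)
  = (1.8601e+06)^(1/3) = 122.9830 mm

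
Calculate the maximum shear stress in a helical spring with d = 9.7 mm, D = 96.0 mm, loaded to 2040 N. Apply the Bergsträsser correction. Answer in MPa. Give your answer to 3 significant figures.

Spring index C = D/d = 96.0/9.7 = 9.8969
K_B = (4C+2)/(4C−3) = 41.588/36.588 = 1.1367
τ₀ = 8FD/(πd³) = 8·2040·96.0/(π·9.7³) = 1.56672e+06/2867.2 = 546.42 MPa
τ_max = K·τ₀ = 1.1367 × 546.42 = 621.09 MPa

621 MPa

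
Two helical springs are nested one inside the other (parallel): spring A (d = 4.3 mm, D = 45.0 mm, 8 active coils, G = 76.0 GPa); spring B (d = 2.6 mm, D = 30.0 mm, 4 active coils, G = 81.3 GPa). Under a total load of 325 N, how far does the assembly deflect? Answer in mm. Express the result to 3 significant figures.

37.1 mm

k_A = Gd⁴/(8D³N_a) = (76.0×10³)(4.3⁴)/(8·45.0³·8) = 4.4552 N/mm
k_B = Gd⁴/(8D³N_a) = (81.3×10³)(2.6⁴)/(8·30.0³·4) = 4.3 N/mm
Parallel: k_eq = 4.4552 + 4.3 = 8.7552 N/mm
δ = F/k_eq = 325/8.7552 = 37.121 mm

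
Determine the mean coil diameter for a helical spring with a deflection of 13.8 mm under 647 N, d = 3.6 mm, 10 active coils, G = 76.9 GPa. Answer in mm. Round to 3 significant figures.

15.1 mm

Required rate k = F/δ = 647/13.8 = 46.884 N/mm
D = (Gd⁴/(8N_a·k))^(1/3) = (76.9×10³·3.6⁴/(8·10·46.884))^(1/3)
  = (3443.67)^(1/3) = 15.1010 mm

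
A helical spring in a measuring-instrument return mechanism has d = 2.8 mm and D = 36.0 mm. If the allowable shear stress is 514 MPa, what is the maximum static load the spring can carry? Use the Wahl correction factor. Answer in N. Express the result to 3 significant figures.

111 N

C = D/d = 36.0/2.8 = 12.8571
K_W = (4C−1)/(4C−4) + 0.615/C = 50.429/47.429 + 0.0478 = 1.1111
τ_max = K·8FD/(πd³) → F_max = τ_allow·πd³/(8DK)
F_max = 514·π·2.8³/(8·36.0·1.1111) = 35448/319.99 = 110.78 N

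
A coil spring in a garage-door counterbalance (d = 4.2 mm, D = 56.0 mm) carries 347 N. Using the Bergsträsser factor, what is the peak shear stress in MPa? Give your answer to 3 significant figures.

Spring index C = D/d = 56.0/4.2 = 13.3333
K_B = (4C+2)/(4C−3) = 55.333/50.333 = 1.0993
τ₀ = 8FD/(πd³) = 8·347·56.0/(π·4.2³) = 155456/232.75 = 667.9 MPa
τ_max = K·τ₀ = 1.0993 × 667.9 = 734.24 MPa

734 MPa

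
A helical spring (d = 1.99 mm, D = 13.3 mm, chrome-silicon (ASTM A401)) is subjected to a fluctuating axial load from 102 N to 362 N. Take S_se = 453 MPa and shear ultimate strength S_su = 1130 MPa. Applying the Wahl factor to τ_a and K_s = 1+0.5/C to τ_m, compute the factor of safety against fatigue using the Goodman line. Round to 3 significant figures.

C = D/d = 13.3/1.99 = 6.6834; K_W = (4C−1)/(4C−4)+0.615/C = 1.2240; K_s = 1+0.5/C = 1.0748
F_a = (F_max−F_min)/2 = 130 N; F_m = (F_max+F_min)/2 = 232 N
τ_a = K_W·8F_aD/(πd³) = 1.2240 × 558.7 = 683.83 MPa
τ_m = K_s·8F_mD/(πd³) = 1.0748 × 997.06 = 1071.7 MPa
Goodman: 1/n_f = τ_a/S_se + τ_m/S_su = 683.83/453 + 1071.7/1130 = 1.50957 + 0.94836 = 2.4579
n_f = 1/2.4579 = 0.4068

0.407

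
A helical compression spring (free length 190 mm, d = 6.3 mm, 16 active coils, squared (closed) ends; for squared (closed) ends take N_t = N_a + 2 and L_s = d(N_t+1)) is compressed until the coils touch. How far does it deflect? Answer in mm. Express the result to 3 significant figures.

N_t = 18; L_s = 6.3·19 = 119.7 mm
δ_solid = L₀ − L_s = 190 − 119.7 = 70.3 mm

70.3 mm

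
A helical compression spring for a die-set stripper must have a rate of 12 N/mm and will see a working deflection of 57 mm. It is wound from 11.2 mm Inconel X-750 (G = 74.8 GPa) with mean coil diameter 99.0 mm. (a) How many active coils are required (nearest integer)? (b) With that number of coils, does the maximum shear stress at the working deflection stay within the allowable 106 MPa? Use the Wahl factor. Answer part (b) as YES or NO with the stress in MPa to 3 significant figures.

(a) 13 coils; (b) NO, τ_max = 139 MPa

N_a = Gd⁴/(8D³k) = (74.8×10³)(11.2⁴)/(8·99.0³·12) = 12.64 → N_a = 13
Actual rate k = Gd⁴/(8D³·13) = 11.664 N/mm
Working load F = kδ = 11.664·57 = 664.83 N
C = 99.0/11.2 = 8.8393; K_W = (4C−1)/(4C−4)+0.615/C = 1.1652
τ_max = K_W·8FD/(πd³) = 1.1652·119.3 = 139.01 MPa
τ_max > 106 MPa → exceeds allowable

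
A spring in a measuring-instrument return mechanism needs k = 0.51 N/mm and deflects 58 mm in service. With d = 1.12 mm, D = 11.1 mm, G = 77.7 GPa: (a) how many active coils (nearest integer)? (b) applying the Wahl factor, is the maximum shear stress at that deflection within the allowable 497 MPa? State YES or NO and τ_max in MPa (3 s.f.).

(a) 22 coils; (b) NO, τ_max = 679 MPa

N_a = Gd⁴/(8D³k) = (77.7×10³)(1.12⁴)/(8·11.1³·0.51) = 21.91 → N_a = 22
Actual rate k = Gd⁴/(8D³·22) = 0.50794 N/mm
Working load F = kδ = 0.50794·58 = 29.46 N
C = 11.1/1.12 = 9.9107; K_W = (4C−1)/(4C−4)+0.615/C = 1.1462
τ_max = K_W·8FD/(πd³) = 1.1462·592.72 = 679.39 MPa
τ_max > 497 MPa → exceeds allowable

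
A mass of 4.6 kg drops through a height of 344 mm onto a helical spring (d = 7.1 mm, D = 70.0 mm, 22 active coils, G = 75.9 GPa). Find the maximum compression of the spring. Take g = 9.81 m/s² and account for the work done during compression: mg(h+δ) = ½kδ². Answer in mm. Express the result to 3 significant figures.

114 mm

k = Gd⁴/(8D³N_a) = (75.9×10³)(7.1⁴)/(8·70.0³·22) = 3.195 N/mm
W = mg = 4.6 × 9.81 = 45.126 N
½kδ² − Wδ − Wh = 0 → δ = (W + √(W² + 2kWh))/k
δ = (45.126 + √(2036.4 + 99193.6))/3.195 = (45.126 + 318.17)/3.195 = 113.71 mm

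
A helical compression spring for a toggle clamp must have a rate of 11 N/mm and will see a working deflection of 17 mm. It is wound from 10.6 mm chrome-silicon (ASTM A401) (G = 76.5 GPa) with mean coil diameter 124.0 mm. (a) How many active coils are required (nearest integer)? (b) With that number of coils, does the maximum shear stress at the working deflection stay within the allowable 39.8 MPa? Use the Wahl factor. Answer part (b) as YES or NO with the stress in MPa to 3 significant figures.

(a) 6 coils; (b) NO, τ_max = 53.4 MPa

N_a = Gd⁴/(8D³k) = (76.5×10³)(10.6⁴)/(8·124.0³·11) = 5.756 → N_a = 6
Actual rate k = Gd⁴/(8D³·6) = 10.553 N/mm
Working load F = kδ = 10.553·17 = 179.4 N
C = 124.0/10.6 = 11.6981; K_W = (4C−1)/(4C−4)+0.615/C = 1.1227
τ_max = K_W·8FD/(πd³) = 1.1227·47.563 = 53.398 MPa
τ_max > 39.8 MPa → exceeds allowable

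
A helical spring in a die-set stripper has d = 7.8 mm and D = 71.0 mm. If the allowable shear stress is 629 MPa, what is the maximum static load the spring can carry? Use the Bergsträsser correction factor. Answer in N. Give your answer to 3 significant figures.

C = D/d = 71.0/7.8 = 9.1026
K_B = (4C+2)/(4C−3) = 38.410/33.410 = 1.1497
τ_max = K·8FD/(πd³) → F_max = τ_allow·πd³/(8DK)
F_max = 629·π·7.8³/(8·71.0·1.1497) = 9.3774e+05/653 = 1436 N

1440 N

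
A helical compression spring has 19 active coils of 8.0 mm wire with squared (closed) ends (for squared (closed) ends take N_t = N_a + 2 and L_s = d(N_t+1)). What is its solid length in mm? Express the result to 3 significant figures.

squared (closed) ends: N_t = N_a + 2 = 19 + 2 = 21
L_s = d·(N_t+1) = 8.0 × 22 = 176 mm

176 mm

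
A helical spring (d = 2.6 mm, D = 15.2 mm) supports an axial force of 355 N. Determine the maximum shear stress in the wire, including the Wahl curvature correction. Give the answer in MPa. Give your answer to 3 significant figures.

Spring index C = D/d = 15.2/2.6 = 5.8462
K_W = (4C−1)/(4C−4) + 0.615/C = 22.385/19.385 + 0.1052 = 1.2600
τ₀ = 8FD/(πd³) = 8·355·15.2/(π·2.6³) = 43168/55.217 = 781.79 MPa
τ_max = K·τ₀ = 1.2600 × 781.79 = 985.03 MPa

985 MPa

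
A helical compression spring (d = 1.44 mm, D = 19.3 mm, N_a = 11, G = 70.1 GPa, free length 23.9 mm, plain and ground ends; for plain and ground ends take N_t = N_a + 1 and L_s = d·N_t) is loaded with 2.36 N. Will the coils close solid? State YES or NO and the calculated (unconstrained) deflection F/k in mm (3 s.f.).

k = Gd⁴/(8D³N_a) = (70.1×10³)(1.44⁴)/(8·19.3³·11) = 0.47645 N/mm
N_t = 12; L_s = 1.44·12 = 17.28 mm; δ_solid = L₀ − L_s = 23.9 − 17.28 = 6.62 mm
δ = F/k = 2.36/0.47645 = 4.9533 mm
δ < δ_solid → spring does not go solid

NO, δ = 4.95 mm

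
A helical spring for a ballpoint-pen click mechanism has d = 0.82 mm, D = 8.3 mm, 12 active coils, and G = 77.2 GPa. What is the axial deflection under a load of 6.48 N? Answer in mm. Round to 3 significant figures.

10.2 mm

k = Gd⁴/(8D³N_a) = (77.2×10³)(0.82⁴)/(8·8.3³·12) = 0.63587 N/mm
δ = F/k = 6.48 / 0.63587 = 10.191 mm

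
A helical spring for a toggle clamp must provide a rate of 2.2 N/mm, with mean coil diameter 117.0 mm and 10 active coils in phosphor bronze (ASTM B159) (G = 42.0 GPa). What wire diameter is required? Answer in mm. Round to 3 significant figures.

d = (8D³N_a·k / G)^(1/4) = (8·117.0³·10·2.2 / (42.0×10³))^0.25
  = (6711.5)^0.25 = 9.0512 mm

9.05 mm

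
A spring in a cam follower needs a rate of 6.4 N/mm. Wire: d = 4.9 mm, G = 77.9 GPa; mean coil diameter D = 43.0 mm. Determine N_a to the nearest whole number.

N_a = Gd⁴/(8D³k) = (77.9×10³ × 4.9⁴)/(8 × 43.0³ × 6.4)
    = 4.49078e+07 / 4.07076e+06 = 11.03 → 11 coils

11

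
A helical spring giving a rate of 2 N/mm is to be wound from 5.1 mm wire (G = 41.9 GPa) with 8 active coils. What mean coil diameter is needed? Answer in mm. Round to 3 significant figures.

60.5 mm

D = (Gd⁴/(8N_a·k))^(1/3) = (41.9×10³·5.1⁴/(8·8·2))^(1/3)
  = (221455)^(1/3) = 60.5009 mm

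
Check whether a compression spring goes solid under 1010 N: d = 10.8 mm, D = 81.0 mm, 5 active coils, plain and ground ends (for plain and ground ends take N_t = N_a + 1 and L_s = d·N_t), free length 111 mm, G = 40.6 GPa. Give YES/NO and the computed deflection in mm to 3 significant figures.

NO, δ = 38.9 mm

k = Gd⁴/(8D³N_a) = (40.6×10³)(10.8⁴)/(8·81.0³·5) = 25.984 N/mm
N_t = 6; L_s = 10.8·6 = 64.8 mm; δ_solid = L₀ − L_s = 111 − 64.8 = 46.2 mm
δ = F/k = 1010/25.984 = 38.87 mm
δ < δ_solid → spring does not go solid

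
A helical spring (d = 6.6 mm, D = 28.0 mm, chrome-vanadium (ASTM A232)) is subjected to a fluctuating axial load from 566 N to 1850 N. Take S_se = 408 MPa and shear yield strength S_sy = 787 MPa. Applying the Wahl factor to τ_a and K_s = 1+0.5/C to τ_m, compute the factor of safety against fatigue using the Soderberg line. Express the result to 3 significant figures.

C = D/d = 28.0/6.6 = 4.2424; K_W = (4C−1)/(4C−4)+0.615/C = 1.3763; K_s = 1+0.5/C = 1.1179
F_a = (F_max−F_min)/2 = 642 N; F_m = (F_max+F_min)/2 = 1208 N
τ_a = K_W·8F_aD/(πd³) = 1.3763 × 159.22 = 219.13 MPa
τ_m = K_s·8F_mD/(πd³) = 1.1179 × 299.59 = 334.9 MPa
Soderberg: 1/n_f = τ_a/S_se + τ_m/S_sy = 219.13/408 + 334.9/787 = 0.53709 + 0.42554 = 0.96263
n_f = 1/0.96263 = 1.039

1.04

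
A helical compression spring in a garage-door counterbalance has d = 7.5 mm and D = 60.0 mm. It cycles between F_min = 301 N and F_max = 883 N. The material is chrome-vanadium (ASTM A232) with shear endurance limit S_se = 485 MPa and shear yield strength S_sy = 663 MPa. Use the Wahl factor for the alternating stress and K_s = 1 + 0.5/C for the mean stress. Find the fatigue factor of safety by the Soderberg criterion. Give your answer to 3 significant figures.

C = D/d = 60.0/7.5 = 8.0000; K_W = (4C−1)/(4C−4)+0.615/C = 1.1840; K_s = 1+0.5/C = 1.0625
F_a = (F_max−F_min)/2 = 291 N; F_m = (F_max+F_min)/2 = 592 N
τ_a = K_W·8F_aD/(πd³) = 1.1840 × 105.39 = 124.78 MPa
τ_m = K_s·8F_mD/(πd³) = 1.0625 × 214.4 = 227.8 MPa
Soderberg: 1/n_f = τ_a/S_se + τ_m/S_sy = 124.78/485 + 227.8/663 = 0.25729 + 0.34359 = 0.60088
n_f = 1/0.60088 = 1.664

1.66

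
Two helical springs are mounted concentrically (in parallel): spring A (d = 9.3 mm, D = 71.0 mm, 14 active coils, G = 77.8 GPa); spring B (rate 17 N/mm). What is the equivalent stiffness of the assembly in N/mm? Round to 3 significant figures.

k_A = Gd⁴/(8D³N_a) = (77.8×10³)(9.3⁴)/(8·71.0³·14) = 14.518 N/mm
Parallel: k_eq = 14.518 + 17 = 31.518 N/mm

31.5 N/mm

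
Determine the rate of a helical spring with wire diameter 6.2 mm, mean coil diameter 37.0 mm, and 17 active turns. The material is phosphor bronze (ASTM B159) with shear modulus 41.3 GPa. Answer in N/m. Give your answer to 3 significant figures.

k = Gd⁴/(8D³N_a) = (41.3×10³ × 6.2⁴) / (8 × 37.0³ × 17)
  = 6.10263e+07 / 6.88881e+06 = 8.8588 N/mm = 8858.8 N/m

8860 N/m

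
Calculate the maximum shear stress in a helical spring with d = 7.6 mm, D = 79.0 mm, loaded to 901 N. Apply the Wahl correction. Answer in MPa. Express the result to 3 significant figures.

470 MPa

Spring index C = D/d = 79.0/7.6 = 10.3947
K_W = (4C−1)/(4C−4) + 0.615/C = 40.579/37.579 + 0.0592 = 1.1390
τ₀ = 8FD/(πd³) = 8·901·79.0/(π·7.6³) = 569432/1379.1 = 412.91 MPa
τ_max = K·τ₀ = 1.1390 × 412.91 = 470.3 MPa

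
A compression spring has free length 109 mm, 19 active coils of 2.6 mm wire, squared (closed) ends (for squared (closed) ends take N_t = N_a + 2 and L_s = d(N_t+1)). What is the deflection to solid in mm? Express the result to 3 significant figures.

N_t = 21; L_s = 2.6·22 = 57.2 mm
δ_solid = L₀ − L_s = 109 − 57.2 = 51.8 mm

51.8 mm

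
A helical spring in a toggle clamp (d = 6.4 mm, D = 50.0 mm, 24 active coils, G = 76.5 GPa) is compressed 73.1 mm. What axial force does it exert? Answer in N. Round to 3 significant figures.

k = Gd⁴/(8D³N_a) = (76.5×10³)(6.4⁴)/(8·50.0³·24) = 5.3477 N/mm
F = k·δ = 5.3477 × 73.1 = 390.92 N

391 N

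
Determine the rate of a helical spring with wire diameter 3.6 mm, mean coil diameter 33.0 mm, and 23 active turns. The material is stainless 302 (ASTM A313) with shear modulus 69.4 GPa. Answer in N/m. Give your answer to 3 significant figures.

k = Gd⁴/(8D³N_a) = (69.4×10³ × 3.6⁴) / (8 × 33.0³ × 23)
  = 1.16565e+07 / 6.61241e+06 = 1.7628 N/mm = 1762.8 N/m

1760 N/m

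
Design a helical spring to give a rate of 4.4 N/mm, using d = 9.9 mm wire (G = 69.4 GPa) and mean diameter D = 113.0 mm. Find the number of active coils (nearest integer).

13

N_a = Gd⁴/(8D³k) = (69.4×10³ × 9.9⁴)/(8 × 113.0³ × 4.4)
    = 6.66654e+08 / 5.079e+07 = 13.13 → 13 coils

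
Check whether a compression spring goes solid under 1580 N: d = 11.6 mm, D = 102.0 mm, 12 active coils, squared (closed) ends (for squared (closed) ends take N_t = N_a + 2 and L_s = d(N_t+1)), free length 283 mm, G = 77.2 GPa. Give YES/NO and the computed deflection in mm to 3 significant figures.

YES, δ = 115 mm

k = Gd⁴/(8D³N_a) = (77.2×10³)(11.6⁴)/(8·102.0³·12) = 13.721 N/mm
N_t = 14; L_s = 11.6·15 = 174 mm; δ_solid = L₀ − L_s = 283 − 174 = 109 mm
δ = F/k = 1580/13.721 = 115.15 mm
δ ≥ δ_solid → spring goes solid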